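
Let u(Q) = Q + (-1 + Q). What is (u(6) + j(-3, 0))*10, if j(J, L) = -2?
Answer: 90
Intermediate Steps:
u(Q) = -1 + 2*Q
(u(6) + j(-3, 0))*10 = ((-1 + 2*6) - 2)*10 = ((-1 + 12) - 2)*10 = (11 - 2)*10 = 9*10 = 90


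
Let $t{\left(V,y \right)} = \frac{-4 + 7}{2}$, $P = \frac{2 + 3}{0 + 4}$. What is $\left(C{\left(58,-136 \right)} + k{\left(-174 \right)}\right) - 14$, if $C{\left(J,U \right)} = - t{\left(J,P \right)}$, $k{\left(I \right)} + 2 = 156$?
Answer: $\frac{277}{2} \approx 138.5$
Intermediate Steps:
$P = \frac{5}{4} \approx 1.25$
$t{\left(V,y \right)} = \frac{3}{2}$ ($t{\left(V,y \right)} = 3 \cdot \frac{1}{2} = \frac{3}{2}$)
$k{\left(I \right)} = 154$ ($k{\left(I \right)} = -2 + 156 = 154$)
$C{\left(J,U \right)} = - \frac{3}{2}$ ($C{\left(J,U \right)} = \left(-1\right) \frac{3}{2} = - \frac{3}{2}$)
$\left(C{\left(58,-136 \right)} + k{\left(-174 \right)}\right) - 14 = \left(- \frac{3}{2} + 154\right) - 14 = \frac{305}{2} - 14 = \frac{277}{2}$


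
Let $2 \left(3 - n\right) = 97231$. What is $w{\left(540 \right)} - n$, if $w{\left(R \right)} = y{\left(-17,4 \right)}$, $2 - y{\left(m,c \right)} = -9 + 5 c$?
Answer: $\frac{97207}{2} \approx 48604.0$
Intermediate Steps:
$n = - \frac{97225}{2}$ ($n = 3 - \frac{97231}{2} = - \frac{97225}{2} \approx -48613.0$)
$y{\left(m,c \right)} = 11 - 5 c$ ($y{\left(m,c \right)} = 2 - \left(-9 + 5 c\right) = 11 - 5 c$)
$w{\left(R \right)} = -9$ ($w{\left(R \right)} = 11 - 20 = -9$)
$w{\left(540 \right)} - n = -9 - - \frac{97225}{2} = -9 + \frac{97225}{2} = \frac{97207}{2}$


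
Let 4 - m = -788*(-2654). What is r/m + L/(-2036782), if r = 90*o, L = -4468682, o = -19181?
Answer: 357267932281/118322776726 ≈ 3.0194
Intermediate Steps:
r = -1726290 (r = 90*(-19181) = -1726290)
m = -2091348 (m = 4 - (-788)*(-2654) = 4 - 1*2091352 = 4 - 2091352 = -2091348)
r/m + L/(-2036782) = -1726290/(-2091348) - 4468682/(-2036782) = -1726290*(-1/2091348) - 4468682*(-1/2036782) = 95905/116186 + 2234341/1018391 = 357267932281/118322776726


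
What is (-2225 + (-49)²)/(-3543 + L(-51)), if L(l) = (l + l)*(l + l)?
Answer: 176/6861 ≈ 0.025652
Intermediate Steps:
L(l) = 4*l² (L(l) = (2*l)*(2*l) = 4*l²)
(-2225 + (-49)²)/(-3543 + L(-51)) = (-2225 + (-49)²)/(-3543 + 4*(-51)²) = (-2225 + 2401)/(-3543 + 4*2601) = 176/(-3543 + 10404) = 176/6861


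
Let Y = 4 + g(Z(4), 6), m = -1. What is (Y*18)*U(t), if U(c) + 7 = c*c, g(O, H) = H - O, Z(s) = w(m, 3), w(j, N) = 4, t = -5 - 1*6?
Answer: 12312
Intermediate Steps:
t = -11 (t = -5 - 6 = -11)
Z(s) = 4
U(c) = -7 + c**2 (U(c) = -7 + c*c = -7 + c**2)
Y = 6 (Y = 4 + (6 - 1*4) = 4 + (6 - 4) = 4 + 2 = 6)
(Y*18)*U(t) = (6*18)*(-7 + (-11)**2) = 108*(-7 + 121) = 108*114 = 12312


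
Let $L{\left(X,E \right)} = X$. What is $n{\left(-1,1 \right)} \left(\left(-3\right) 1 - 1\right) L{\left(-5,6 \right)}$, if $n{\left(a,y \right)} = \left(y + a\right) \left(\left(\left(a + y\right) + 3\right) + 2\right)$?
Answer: $0$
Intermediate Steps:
$n{\left(a,y \right)} = \left(a + y\right) \left(5 + a + y\right)$ ($n{\left(a,y \right)} = \left(a + y\right) \left(\left(3 + a + y\right) + 2\right) = \left(a + y\right) \left(5 + a + y\right)$)
$n{\left(-1,1 \right)} \left(\left(-3\right) 1 - 1\right) L{\left(-5,6 \right)} = \left(\left(-1\right)^{2} + 1^{2} + 5 \left(-1\right) + 5 \cdot 1 + 2 \left(-1\right) 1\right) \left(\left(-3\right) 1 - 1\right) \left(-5\right) = \left(1 + 1 - 5 + 5 - 2\right) \left(-3 - 1\right) \left(-5\right) = 0 \left(-4\right) \left(-5\right) = 0 \left(-5\right) = 0$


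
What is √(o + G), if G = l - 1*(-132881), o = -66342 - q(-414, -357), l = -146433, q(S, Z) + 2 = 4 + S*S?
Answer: 2*I*√62823 ≈ 501.29*I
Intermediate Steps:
q(S, Z) = 2 + S² (q(S, Z) = -2 + (4 + S*S) = -2 + (4 + S²) = 2 + S²)
o = -237740 (o = -66342 - (2 + (-414)²) = -66342 - (2 + 171396) = -66342 - 1*171398 = -66342 - 171398 = -237740)
G = -13552 (G = -146433 - 1*(-132881) = -146433 + 132881 = -13552)
√(o + G) = √(-237740 - 13552) = √(-251292) = 2*I*√62823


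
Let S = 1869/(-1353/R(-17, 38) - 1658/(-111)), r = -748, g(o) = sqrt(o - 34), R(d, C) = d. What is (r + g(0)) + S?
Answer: -129893209/178369 + I*sqrt(34) ≈ -728.23 + 5.831*I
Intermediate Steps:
g(o) = sqrt(-34 + o)
S = 3526803/178369 (S = 1869/(-1353/(-17) - 1658/(-111)) = 1869/(-1353*(-1/17) - 1658*(-1/111)) = 1869/(1353/17 + 1658/111) = 1869/(178369/1887) = 1869*(1887/178369) = 3526803/178369 ≈ 19.773)
(r + g(0)) + S = (-748 + sqrt(-34 + 0)) + 3526803/178369 = (-748 + sqrt(-34)) + 3526803/178369 = (-748 + I*sqrt(34)) + 3526803/178369 = -129893209/178369 + I*sqrt(34)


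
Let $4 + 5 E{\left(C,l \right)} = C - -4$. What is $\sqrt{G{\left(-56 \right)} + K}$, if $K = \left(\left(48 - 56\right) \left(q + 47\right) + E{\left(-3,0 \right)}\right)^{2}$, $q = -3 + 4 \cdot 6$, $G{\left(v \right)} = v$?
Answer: $\frac{\sqrt{7413329}}{5} \approx 544.55$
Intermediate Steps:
$E{\left(C,l \right)} = \frac{C}{5}$ ($E{\left(C,l \right)} = - \frac{4}{5} + \frac{C - -4}{5} = - \frac{4}{5} + \frac{C + 4}{5} = - \frac{4}{5} + \frac{4 + C}{5} = - \frac{4}{5} + \left(\frac{4}{5} + \frac{C}{5}\right) = \frac{C}{5}$)
$q = 21$ ($q = -3 + 24 = 21$)
$K = \frac{7414729}{25}$ ($K = \left(\left(48 - 56\right) \left(21 + 47\right) + \frac{1}{5} \left(-3\right)\right)^{2} = \left(\left(-8\right) 68 - \frac{3}{5}\right)^{2} = \left(-544 - \frac{3}{5}\right)^{2} = \left(- \frac{2723}{5}\right)^{2} = \frac{7414729}{25} \approx 2.9659 \cdot 10^{5}$)
$\sqrt{G{\left(-56 \right)} + K} = \sqrt{-56 + \frac{7414729}{25}} = \sqrt{\frac{7413329}{25}} = \frac{\sqrt{7413329}}{5}$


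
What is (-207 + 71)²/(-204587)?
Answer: -18496/204587 ≈ -0.090407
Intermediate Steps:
(-207 + 71)²/(-204587) = (-136)²*(-1/204587) = 18496*(-1/204587) = -18496/204587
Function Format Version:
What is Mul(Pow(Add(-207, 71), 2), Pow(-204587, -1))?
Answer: Rational(-18496, 204587) ≈ -0.090407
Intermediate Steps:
Mul(Pow(Add(-207, 71), 2), Pow(-204587, -1)) = Mul(Pow(-136, 2), Rational(-1, 204587)) = Mul(18496, Rational(-1, 204587)) = Rational(-18496, 204587)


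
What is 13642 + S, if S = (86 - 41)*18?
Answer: 14452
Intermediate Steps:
S = 810 (S = 45*18 = 810)
13642 + S = 13642 + 810 = 14452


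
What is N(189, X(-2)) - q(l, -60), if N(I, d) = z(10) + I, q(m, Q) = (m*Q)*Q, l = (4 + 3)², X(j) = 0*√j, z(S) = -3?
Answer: -176214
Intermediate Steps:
X(j) = 0
l = 49 (l = 7² = 49)
q(m, Q) = m*Q² (q(m, Q) = (Q*m)*Q = m*Q²)
N(I, d) = -3 + I
N(189, X(-2)) - q(l, -60) = (-3 + 189) - 49*(-60)² = 186 - 49*3600 = 186 - 1*176400 = 186 - 176400 = -176214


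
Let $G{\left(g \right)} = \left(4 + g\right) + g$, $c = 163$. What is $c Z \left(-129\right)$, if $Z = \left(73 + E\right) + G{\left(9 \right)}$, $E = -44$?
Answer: $-1072377$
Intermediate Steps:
$G{\left(g \right)} = 4 + 2 g$
$Z = 51$ ($Z = \left(73 - 44\right) + \left(4 + 2 \cdot 9\right) = 29 + \left(4 + 18\right) = 29 + 22 = 51$)
$c Z \left(-129\right) = 163 \cdot 51 \left(-129\right) = 8313 \left(-129\right) = -1072377$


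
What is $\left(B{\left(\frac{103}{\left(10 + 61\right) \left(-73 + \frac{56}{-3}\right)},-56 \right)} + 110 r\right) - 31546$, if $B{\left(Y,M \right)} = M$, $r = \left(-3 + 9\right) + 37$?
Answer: $-26872$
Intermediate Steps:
$r = 43$ ($r = 6 + 37 = 43$)
$\left(B{\left(\frac{103}{\left(10 + 61\right) \left(-73 + \frac{56}{-3}\right)},-56 \right)} + 110 r\right) - 31546 = \left(-56 + 110 \cdot 43\right) - 31546 = \left(-56 + 4730\right) - 31546 = 4674 - 31546 = -26872$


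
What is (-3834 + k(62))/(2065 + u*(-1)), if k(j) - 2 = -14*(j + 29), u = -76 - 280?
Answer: -1702/807 ≈ -2.1090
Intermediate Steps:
u = -356
k(j) = -404 - 14*j (k(j) = 2 - 14*(j + 29) = 2 - 14*(29 + j) = 2 + (-406 - 14*j) = -404 - 14*j)
(-3834 + k(62))/(2065 + u*(-1)) = (-3834 + (-404 - 14*62))/(2065 - 356*(-1)) = (-3834 + (-404 - 868))/(2065 + 356) = (-3834 - 1272)/2421 = -5106*1/2421 = -1702/807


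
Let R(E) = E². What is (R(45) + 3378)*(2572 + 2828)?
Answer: 29176200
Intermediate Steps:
(R(45) + 3378)*(2572 + 2828) = (45² + 3378)*(2572 + 2828) = (2025 + 3378)*5400 = 5403*5400 = 29176200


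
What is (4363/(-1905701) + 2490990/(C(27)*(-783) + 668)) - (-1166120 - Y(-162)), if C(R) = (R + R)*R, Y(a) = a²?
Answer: 1296277299076807878/1087150966573 ≈ 1.1924e+6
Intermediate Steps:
C(R) = 2*R² (C(R) = (2*R)*R = 2*R²)
(4363/(-1905701) + 2490990/(C(27)*(-783) + 668)) - (-1166120 - Y(-162)) = (4363/(-1905701) + 2490990/((2*27²)*(-783) + 668)) - (-1166120 - 1*(-162)²) = (4363*(-1/1905701) + 2490990/((2*729)*(-783) + 668)) - (-1166120 - 1*26244) = (-4363/1905701 + 2490990/(1458*(-783) + 668)) - (-1166120 - 26244) = (-4363/1905701 + 2490990/(-1141614 + 668)) - 1*(-1192364) = (-4363/1905701 + 2490990/(-1140946)) + 1192364 = (-4363/1905701 + 2490990*(-1/1140946)) + 1192364 = (-4363/1905701 - 1245495/570473) + 1192364 = -2376030040694/1087150966573 + 1192364 = 1296277299076807878/1087150966573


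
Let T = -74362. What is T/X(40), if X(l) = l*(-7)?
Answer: 37181/140 ≈ 265.58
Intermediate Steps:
X(l) = -7*l
T/X(40) = -74362/((-7*40)) = -74362/(-280) = -74362*(-1/280) = 37181/140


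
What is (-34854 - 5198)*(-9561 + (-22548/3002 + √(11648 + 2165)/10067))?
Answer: 30275802180/79 - 40052*√13813/10067 ≈ 3.8324e+8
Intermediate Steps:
(-34854 - 5198)*(-9561 + (-22548/3002 + √(11648 + 2165)/10067)) = -40052*(-9561 + (-22548*1/3002 + √13813*(1/10067))) = -40052*(-9561 + (-11274/1501 + √13813/10067)) = -40052*(-14362335/1501 + √13813/10067) = 30275802180/79 - 40052*√13813/10067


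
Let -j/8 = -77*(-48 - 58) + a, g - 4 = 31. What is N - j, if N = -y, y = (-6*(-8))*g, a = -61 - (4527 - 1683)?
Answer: 40376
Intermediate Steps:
g = 35 (g = 4 + 31 = 35)
a = -2905 (a = -61 - 1*2844 = -61 - 2844 = -2905)
y = 1680 (y = -6*(-8)*35 = 48*35 = 1680)
j = -42056 (j = -8*(-77*(-48 - 58) - 2905) = -8*(-77*(-106) - 2905) = -8*(8162 - 2905) = -8*5257 = -42056)
N = -1680 (N = -1*1680 = -1680)
N - j = -1680 - 1*(-42056) = -1680 + 42056 = 40376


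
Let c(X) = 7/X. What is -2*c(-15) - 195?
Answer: -2911/15 ≈ -194.07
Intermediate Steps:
-2*c(-15) - 195 = -14/(-15) - 195 = -14*(-1)/15 - 195 = -2*(-7/15) - 195 = 14/15 - 195 = -2911/15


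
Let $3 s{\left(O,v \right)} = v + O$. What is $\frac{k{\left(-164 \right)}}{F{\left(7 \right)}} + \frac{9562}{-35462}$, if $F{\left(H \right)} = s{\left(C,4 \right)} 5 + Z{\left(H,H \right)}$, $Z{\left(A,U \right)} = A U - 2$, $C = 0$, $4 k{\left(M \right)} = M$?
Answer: $- \frac{421522}{407813} \approx -1.0336$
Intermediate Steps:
$k{\left(M \right)} = \frac{M}{4}$
$Z{\left(A,U \right)} = -2 + A U$
$s{\left(O,v \right)} = \frac{O}{3} + \frac{v}{3}$ ($s{\left(O,v \right)} = \frac{v + O}{3} = \frac{O + v}{3} = \frac{O}{3} + \frac{v}{3}$)
$F{\left(H \right)} = \frac{14}{3} + H^{2}$ ($F{\left(H \right)} = \left(\frac{1}{3} \cdot 0 + \frac{1}{3} \cdot 4\right) 5 + \left(-2 + H H\right) = \left(0 + \frac{4}{3}\right) 5 + \left(-2 + H^{2}\right) = \frac{4}{3} \cdot 5 + \left(-2 + H^{2}\right) = \frac{20}{3} + \left(-2 + H^{2}\right) = \frac{14}{3} + H^{2}$)
$\frac{k{\left(-164 \right)}}{F{\left(7 \right)}} + \frac{9562}{-35462} = \frac{\frac{1}{4} \left(-164\right)}{\frac{14}{3} + 7^{2}} + \frac{9562}{-35462} = - \frac{41}{\frac{14}{3} + 49} + 9562 \left(- \frac{1}{35462}\right) = - \frac{41}{\frac{161}{3}} - \frac{683}{2533} = \left(-41\right) \frac{3}{161} - \frac{683}{2533} = - \frac{123}{161} - \frac{683}{2533} = - \frac{421522}{407813}$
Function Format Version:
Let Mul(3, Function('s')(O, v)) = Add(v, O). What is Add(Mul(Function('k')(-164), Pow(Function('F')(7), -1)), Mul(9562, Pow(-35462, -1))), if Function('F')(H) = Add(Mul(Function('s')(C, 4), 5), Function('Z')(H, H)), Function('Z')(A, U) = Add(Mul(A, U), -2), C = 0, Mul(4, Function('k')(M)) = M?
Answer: Rational(-421522, 407813) ≈ -1.0336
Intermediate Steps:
Function('k')(M) = Mul(Rational(1, 4), M)
Function('Z')(A, U) = Add(-2, Mul(A, U))
Function('s')(O, v) = Add(Mul(Rational(1, 3), O), Mul(Rational(1, 3), v)) (Function('s')(O, v) = Mul(Rational(1, 3), Add(v, O)) = Mul(Rational(1, 3), Add(O, v)) = Add(Mul(Rational(1, 3), O), Mul(Rational(1, 3), v)))
Function('F')(H) = Add(Rational(14, 3), Pow(H, 2)) (Function('F')(H) = Add(Mul(Add(Mul(Rational(1, 3), 0), Mul(Rational(1, 3), 4)), 5), Add(-2, Mul(H, H))) = Add(Mul(Add(0, Rational(4, 3)), 5), Add(-2, Pow(H, 2))) = Add(Mul(Rational(4, 3), 5), Add(-2, Pow(H, 2))) = Add(Rational(20, 3), Add(-2, Pow(H, 2))) = Add(Rational(14, 3), Pow(H, 2)))
Add(Mul(Function('k')(-164), Pow(Function('F')(7), -1)), Mul(9562, Pow(-35462, -1))) = Add(Mul(Mul(Rational(1, 4), -164), Pow(Add(Rational(14, 3), Pow(7, 2)), -1)), Mul(9562, Pow(-35462, -1))) = Add(Mul(-41, Pow(Add(Rational(14, 3), 49), -1)), Mul(9562, Rational(-1, 35462))) = Add(Mul(-41, Pow(Rational(161, 3), -1)), Rational(-683, 2533)) = Add(Mul(-41, Rational(3, 161)), Rational(-683, 2533)) = Add(Rational(-123, 161), Rational(-683, 2533)) = Rational(-421522, 407813)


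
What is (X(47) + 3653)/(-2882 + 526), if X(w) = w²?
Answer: -2931/1178 ≈ -2.4881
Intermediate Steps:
(X(47) + 3653)/(-2882 + 526) = (47² + 3653)/(-2882 + 526) = (2209 + 3653)/(-2356) = 5862*(-1/2356) = -2931/1178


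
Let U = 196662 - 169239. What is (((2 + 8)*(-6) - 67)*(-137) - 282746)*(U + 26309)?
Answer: -14257625004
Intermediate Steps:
U = 27423
(((2 + 8)*(-6) - 67)*(-137) - 282746)*(U + 26309) = (((2 + 8)*(-6) - 67)*(-137) - 282746)*(27423 + 26309) = ((10*(-6) - 67)*(-137) - 282746)*53732 = ((-60 - 67)*(-137) - 282746)*53732 = (-127*(-137) - 282746)*53732 = (17399 - 282746)*53732 = -265347*53732 = -14257625004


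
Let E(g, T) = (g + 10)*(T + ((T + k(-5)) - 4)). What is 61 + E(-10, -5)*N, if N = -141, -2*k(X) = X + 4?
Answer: 61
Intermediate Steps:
k(X) = -2 - X/2 (k(X) = -(X + 4)/2 = -(4 + X)/2 = -2 - X/2)
E(g, T) = (10 + g)*(-7/2 + 2*T) (E(g, T) = (g + 10)*(T + ((T + (-2 - ½*(-5))) - 4)) = (10 + g)*(T + ((T + (-2 + 5/2)) - 4)) = (10 + g)*(T + ((T + ½) - 4)) = (10 + g)*(T + ((½ + T) - 4)) = (10 + g)*(T + (-7/2 + T)) = (10 + g)*(-7/2 + 2*T))
61 + E(-10, -5)*N = 61 + (-35 + 20*(-5) - 7/2*(-10) + 2*(-5)*(-10))*(-141) = 61 + (-35 - 100 + 35 + 100)*(-141) = 61 + 0*(-141) = 61 + 0 = 61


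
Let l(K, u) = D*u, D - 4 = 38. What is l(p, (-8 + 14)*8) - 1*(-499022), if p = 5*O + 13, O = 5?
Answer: 501038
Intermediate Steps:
D = 42 (D = 4 + 38 = 42)
p = 38 (p = 5*5 + 13 = 25 + 13 = 38)
l(K, u) = 42*u
l(p, (-8 + 14)*8) - 1*(-499022) = 42*((-8 + 14)*8) - 1*(-499022) = 42*(6*8) + 499022 = 42*48 + 499022 = 2016 + 499022 = 501038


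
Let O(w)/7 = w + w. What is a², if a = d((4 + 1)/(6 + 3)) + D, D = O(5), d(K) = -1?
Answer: 4761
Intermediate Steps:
O(w) = 14*w (O(w) = 7*(w + w) = 7*(2*w) = 14*w)
D = 70 (D = 14*5 = 70)
a = 69 (a = -1 + 70 = 69)
a² = 69² = 4761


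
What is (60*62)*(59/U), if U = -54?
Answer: -36580/9 ≈ -4064.4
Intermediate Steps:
(60*62)*(59/U) = (60*62)*(59/(-54)) = 3720*(59*(-1/54)) = 3720*(-59/54) = -36580/9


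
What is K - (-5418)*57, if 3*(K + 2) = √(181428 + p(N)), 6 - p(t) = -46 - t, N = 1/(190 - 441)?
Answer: 308824 + √11433421229/753 ≈ 3.0897e+5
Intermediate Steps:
N = -1/251 (N = 1/(-251) = -1/251 ≈ -0.0039841)
p(t) = 52 + t (p(t) = 6 - (-46 - t) = 6 + (46 + t) = 52 + t)
K = -2 + √11433421229/753 (K = -2 + √(181428 + (52 - 1/251))/3 = -2 + √(181428 + 13051/251)/3 = -2 + √(45551479/251)/3 = -2 + (√11433421229/251)/3 = -2 + √11433421229/753 ≈ 140.00)
K - (-5418)*57 = (-2 + √11433421229/753) - (-5418)*57 = (-2 + √11433421229/753) - 1*(-308826) = (-2 + √11433421229/753) + 308826 = 308824 + √11433421229/753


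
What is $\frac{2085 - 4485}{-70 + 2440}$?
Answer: $- \frac{80}{79} \approx -1.0127$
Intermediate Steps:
$\frac{2085 - 4485}{-70 + 2440} = - \frac{2400}{2370} = \left(-2400\right) \frac{1}{2370} = - \frac{80}{79}$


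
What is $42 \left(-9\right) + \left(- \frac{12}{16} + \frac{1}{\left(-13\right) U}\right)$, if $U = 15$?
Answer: $- \frac{295429}{780} \approx -378.75$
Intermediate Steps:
$42 \left(-9\right) + \left(- \frac{12}{16} + \frac{1}{\left(-13\right) U}\right) = 42 \left(-9\right) - \left(\frac{3}{4} - \frac{1}{\left(-13\right) 15}\right) = -378 - \frac{589}{780} = - \frac{295429}{780}$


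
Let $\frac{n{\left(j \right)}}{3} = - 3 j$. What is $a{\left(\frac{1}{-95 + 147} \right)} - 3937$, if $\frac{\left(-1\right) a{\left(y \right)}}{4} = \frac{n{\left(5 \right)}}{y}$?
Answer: $5423$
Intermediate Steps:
$n{\left(j \right)} = - 9 j$ ($n{\left(j \right)} = 3 \left(- 3 j\right) = - 9 j$)
$a{\left(y \right)} = \frac{180}{y}$ ($a{\left(y \right)} = - 4 \frac{\left(-9\right) 5}{y} = - 4 \left(- \frac{45}{y}\right) = \frac{180}{y}$)
$a{\left(\frac{1}{-95 + 147} \right)} - 3937 = \frac{180}{\frac{1}{-95 + 147}} - 3937 = \frac{180}{\frac{1}{52}} - 3937 = 180 \frac{1}{\frac{1}{52}} - 3937 = 180 \cdot 52 - 3937 = 9360 - 3937 = 5423$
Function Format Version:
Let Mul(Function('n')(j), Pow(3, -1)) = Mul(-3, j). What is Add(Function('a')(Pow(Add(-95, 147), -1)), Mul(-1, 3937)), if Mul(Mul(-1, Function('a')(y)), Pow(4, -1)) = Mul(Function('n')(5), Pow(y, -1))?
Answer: 5423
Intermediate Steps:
Function('n')(j) = Mul(-9, j) (Function('n')(j) = Mul(3, Mul(-3, j)) = Mul(-9, j))
Function('a')(y) = Mul(180, Pow(y, -1)) (Function('a')(y) = Mul(-4, Mul(Mul(-9, 5), Pow(y, -1))) = Mul(-4, Mul(-45, Pow(y, -1))) = Mul(180, Pow(y, -1)))
Add(Function('a')(Pow(Add(-95, 147), -1)), Mul(-1, 3937)) = Add(Mul(180, Pow(Pow(Add(-95, 147), -1), -1)), Mul(-1, 3937)) = Add(Mul(180, Pow(Pow(52, -1), -1)), -3937) = Add(Mul(180, Pow(Rational(1, 52), -1)), -3937) = Add(Mul(180, 52), -3937) = Add(9360, -3937) = 5423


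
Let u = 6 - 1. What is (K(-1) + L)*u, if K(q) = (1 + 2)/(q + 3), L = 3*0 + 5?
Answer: 65/2 ≈ 32.500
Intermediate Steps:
u = 5
L = 5 (L = 0 + 5 = 5)
K(q) = 3/(3 + q)
(K(-1) + L)*u = (3/(3 - 1) + 5)*5 = (3/2 + 5)*5 = (13/2)*5 = 65/2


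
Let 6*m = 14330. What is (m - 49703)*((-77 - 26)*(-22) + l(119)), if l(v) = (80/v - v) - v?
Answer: -34266984928/357 ≈ -9.5986e+7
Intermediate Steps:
m = 7165/3 (m = (1/6)*14330 = 7165/3 ≈ 2388.3)
l(v) = -2*v + 80/v (l(v) = (-v + 80/v) - v = -2*v + 80/v)
(m - 49703)*((-77 - 26)*(-22) + l(119)) = (7165/3 - 49703)*((-77 - 26)*(-22) + (-2*119 + 80/119)) = -141944*(-103*(-22) + (-238 + 80*(1/119)))/3 = -141944*(2266 + (-238 + 80/119))/3 = -141944*(2266 - 28242/119)/3 = -141944/3*241412/119 = -34266984928/357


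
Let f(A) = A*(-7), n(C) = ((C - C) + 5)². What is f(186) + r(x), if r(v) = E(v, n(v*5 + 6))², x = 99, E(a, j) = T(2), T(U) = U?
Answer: -1298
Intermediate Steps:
n(C) = 25 (n(C) = (0 + 5)² = 5² = 25)
E(a, j) = 2
f(A) = -7*A
r(v) = 4 (r(v) = 2² = 4)
f(186) + r(x) = -7*186 + 4 = -1302 + 4 = -1298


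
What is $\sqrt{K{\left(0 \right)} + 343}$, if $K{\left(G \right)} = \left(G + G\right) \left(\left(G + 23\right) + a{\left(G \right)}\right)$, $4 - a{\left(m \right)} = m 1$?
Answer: $7 \sqrt{7} \approx 18.52$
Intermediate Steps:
$a{\left(m \right)} = 4 - m$ ($a{\left(m \right)} = 4 - m 1 = 4 - m$)
$K{\left(G \right)} = 54 G$ ($K{\left(G \right)} = \left(G + G\right) \left(\left(G + 23\right) - \left(-4 + G\right)\right) = 2 G \left(\left(23 + G\right) - \left(-4 + G\right)\right) = 2 G 27 = 54 G$)
$\sqrt{K{\left(0 \right)} + 343} = \sqrt{54 \cdot 0 + 343} = \sqrt{0 + 343} = \sqrt{343} = 7 \sqrt{7}$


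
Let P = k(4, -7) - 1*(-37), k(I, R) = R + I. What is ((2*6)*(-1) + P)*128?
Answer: 2816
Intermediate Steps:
k(I, R) = I + R
P = 34 (P = (4 - 7) - 1*(-37) = -3 + 37 = 34)
((2*6)*(-1) + P)*128 = ((2*6)*(-1) + 34)*128 = (12*(-1) + 34)*128 = (-12 + 34)*128 = 22*128 = 2816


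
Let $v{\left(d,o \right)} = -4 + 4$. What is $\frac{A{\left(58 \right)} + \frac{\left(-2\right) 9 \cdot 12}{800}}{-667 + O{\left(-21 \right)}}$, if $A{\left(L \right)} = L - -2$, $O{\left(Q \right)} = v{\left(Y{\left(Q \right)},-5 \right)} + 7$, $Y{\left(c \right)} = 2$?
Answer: $- \frac{181}{2000} \approx -0.0905$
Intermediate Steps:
$v{\left(d,o \right)} = 0$
$O{\left(Q \right)} = 7$ ($O{\left(Q \right)} = 0 + 7 = 7$)
$A{\left(L \right)} = 2 + L$ ($A{\left(L \right)} = L + 2 = 2 + L$)
$\frac{A{\left(58 \right)} + \frac{\left(-2\right) 9 \cdot 12}{800}}{-667 + O{\left(-21 \right)}} = \frac{\left(2 + 58\right) + \frac{\left(-2\right) 9 \cdot 12}{800}}{-667 + 7} = \frac{60 + \left(-18\right) 12 \cdot \frac{1}{800}}{-660} = \left(60 - \frac{27}{100}\right) \left(- \frac{1}{660}\right) = \frac{5973}{100} \left(- \frac{1}{660}\right) = - \frac{181}{2000}$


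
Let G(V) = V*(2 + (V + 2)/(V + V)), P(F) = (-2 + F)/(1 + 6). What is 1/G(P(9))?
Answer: 2/7 ≈ 0.28571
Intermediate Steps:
P(F) = -2/7 + F/7 (P(F) = (-2 + F)/7 = (-2 + F)*(1/7) = -2/7 + F/7)
G(V) = V*(2 + (2 + V)/(2*V)) (G(V) = V*(2 + (2 + V)/((2*V))) = V*(2 + (2 + V)*(1/(2*V))) = V*(2 + (2 + V)/(2*V)))
1/G(P(9)) = 1/(1 + 5*(-2/7 + (1/7)*9)/2) = 1/(1 + 5*(-2/7 + 9/7)/2) = 1/(1 + (5/2)*1) = 1/(1 + 5/2) = 1/(7/2) = 2/7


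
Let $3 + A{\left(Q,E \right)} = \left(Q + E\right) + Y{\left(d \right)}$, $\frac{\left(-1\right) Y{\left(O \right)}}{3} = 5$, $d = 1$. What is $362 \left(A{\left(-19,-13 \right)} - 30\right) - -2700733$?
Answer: $2671773$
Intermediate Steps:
$Y{\left(O \right)} = -15$ ($Y{\left(O \right)} = \left(-3\right) 5 = -15$)
$A{\left(Q,E \right)} = -18 + E + Q$ ($A{\left(Q,E \right)} = -3 - \left(15 - E - Q\right) = -3 + \left(-15 + E + Q\right) = -18 + E + Q$)
$362 \left(A{\left(-19,-13 \right)} - 30\right) - -2700733 = 362 \left(\left(-18 - 13 - 19\right) - 30\right) - -2700733 = 362 \left(-50 - 30\right) + 2700733 = 362 \left(-80\right) + 2700733 = -28960 + 2700733 = 2671773$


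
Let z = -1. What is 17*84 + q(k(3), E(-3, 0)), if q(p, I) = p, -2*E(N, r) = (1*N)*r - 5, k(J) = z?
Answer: 1427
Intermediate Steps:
k(J) = -1
E(N, r) = 5/2 - N*r/2 (E(N, r) = -((1*N)*r - 5)/2 = -(N*r - 5)/2 = -(-5 + N*r)/2 = 5/2 - N*r/2)
17*84 + q(k(3), E(-3, 0)) = 17*84 - 1 = 1428 - 1 = 1427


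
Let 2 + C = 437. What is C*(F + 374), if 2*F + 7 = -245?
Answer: 107880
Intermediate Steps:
C = 435 (C = -2 + 437 = 435)
F = -126 (F = -7/2 + (½)*(-245) = -7/2 - 245/2 = -126)
C*(F + 374) = 435*(-126 + 374) = 435*248 = 107880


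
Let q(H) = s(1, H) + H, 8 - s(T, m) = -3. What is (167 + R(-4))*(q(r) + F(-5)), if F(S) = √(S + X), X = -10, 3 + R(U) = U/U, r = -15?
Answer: -660 + 165*I*√15 ≈ -660.0 + 639.04*I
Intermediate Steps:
R(U) = -2 (R(U) = -3 + U/U = -3 + 1 = -2)
s(T, m) = 11 (s(T, m) = 8 - 1*(-3) = 8 + 3 = 11)
F(S) = √(-10 + S) (F(S) = √(S - 10) = √(-10 + S))
q(H) = 11 + H
(167 + R(-4))*(q(r) + F(-5)) = (167 - 2)*((11 - 15) + √(-10 - 5)) = 165*(-4 + √(-15)) = 165*(-4 + I*√15) = -660 + 165*I*√15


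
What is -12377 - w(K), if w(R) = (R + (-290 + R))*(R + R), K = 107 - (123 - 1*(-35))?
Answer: -52361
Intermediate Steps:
K = -51 (K = 107 - (123 + 35) = 107 - 1*158 = 107 - 158 = -51)
w(R) = 2*R*(-290 + 2*R) (w(R) = (-290 + 2*R)*(2*R) = 2*R*(-290 + 2*R))
-12377 - w(K) = -12377 - 4*(-51)*(-145 - 51) = -12377 - 4*(-51)*(-196) = -12377 - 1*39984 = -12377 - 39984 = -52361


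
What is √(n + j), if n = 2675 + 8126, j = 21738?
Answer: √32539 ≈ 180.39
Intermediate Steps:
n = 10801
√(n + j) = √(10801 + 21738) = √32539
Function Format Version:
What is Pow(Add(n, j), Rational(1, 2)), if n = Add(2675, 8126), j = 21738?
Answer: Pow(32539, Rational(1, 2)) ≈ 180.39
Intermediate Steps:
n = 10801
Pow(Add(n, j), Rational(1, 2)) = Pow(Add(10801, 21738), Rational(1, 2)) = Pow(32539, Rational(1, 2))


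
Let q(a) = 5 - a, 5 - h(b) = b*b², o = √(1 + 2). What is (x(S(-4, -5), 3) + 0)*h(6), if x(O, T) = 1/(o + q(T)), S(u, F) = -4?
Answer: -422 + 211*√3 ≈ -56.537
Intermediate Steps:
o = √3 ≈ 1.7320
h(b) = 5 - b³ (h(b) = 5 - b*b² = 5 - b³)
x(O, T) = 1/(5 + √3 - T) (x(O, T) = 1/(√3 + (5 - T)) = 1/(5 + √3 - T))
(x(S(-4, -5), 3) + 0)*h(6) = (1/(5 + √3 - 1*3) + 0)*(5 - 1*6³) = (1/(5 + √3 - 3) + 0)*(5 - 1*216) = (1/(2 + √3) + 0)*(5 - 216) = -211/(2 + √3)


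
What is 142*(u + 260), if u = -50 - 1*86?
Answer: 17608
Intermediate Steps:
u = -136 (u = -50 - 86 = -136)
142*(u + 260) = 142*(-136 + 260) = 142*124 = 17608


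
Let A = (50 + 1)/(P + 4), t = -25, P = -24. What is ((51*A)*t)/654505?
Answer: 2601/523604 ≈ 0.0049675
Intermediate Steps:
A = -51/20 (A = (50 + 1)/(-24 + 4) = 51/(-20) = 51*(-1/20) = -51/20 ≈ -2.5500)
((51*A)*t)/654505 = ((51*(-51/20))*(-25))/654505 = -2601/20*(-25)*(1/654505) = (13005/4)*(1/654505) = 2601/523604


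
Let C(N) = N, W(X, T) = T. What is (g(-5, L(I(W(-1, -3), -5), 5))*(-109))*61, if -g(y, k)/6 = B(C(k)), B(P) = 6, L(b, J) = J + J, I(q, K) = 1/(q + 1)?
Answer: 239364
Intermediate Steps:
I(q, K) = 1/(1 + q)
L(b, J) = 2*J
g(y, k) = -36 (g(y, k) = -6*6 = -36)
(g(-5, L(I(W(-1, -3), -5), 5))*(-109))*61 = -36*(-109)*61 = 3924*61 = 239364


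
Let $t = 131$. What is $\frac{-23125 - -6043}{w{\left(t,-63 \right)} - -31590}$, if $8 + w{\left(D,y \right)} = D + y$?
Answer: $- \frac{2847}{5275} \approx -0.53972$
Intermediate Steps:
$w{\left(D,y \right)} = -8 + D + y$ ($w{\left(D,y \right)} = -8 + \left(D + y\right) = -8 + D + y$)
$\frac{-23125 - -6043}{w{\left(t,-63 \right)} - -31590} = \frac{-23125 - -6043}{\left(-8 + 131 - 63\right) - -31590} = \frac{-23125 + 6043}{60 + 31590} = - \frac{17082}{31650} = \left(-17082\right) \frac{1}{31650} = - \frac{2847}{5275}$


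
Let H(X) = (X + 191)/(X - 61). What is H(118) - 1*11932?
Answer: -226605/19 ≈ -11927.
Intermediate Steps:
H(X) = (191 + X)/(-61 + X)
H(118) - 1*11932 = (191 + 118)/(-61 + 118) - 1*11932 = 309/57 - 11932 = (1/57)*309 - 11932 = 103/19 - 11932 = -226605/19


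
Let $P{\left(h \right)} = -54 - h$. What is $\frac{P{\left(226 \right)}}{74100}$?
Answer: $- \frac{14}{3705} \approx -0.0037787$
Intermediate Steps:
$\frac{P{\left(226 \right)}}{74100} = \frac{-54 - 226}{74100} = \left(-54 - 226\right) \frac{1}{74100} = \left(-280\right) \frac{1}{74100} = - \frac{14}{3705}$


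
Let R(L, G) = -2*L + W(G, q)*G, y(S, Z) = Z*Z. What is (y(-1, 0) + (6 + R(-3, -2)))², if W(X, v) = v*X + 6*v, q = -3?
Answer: 1296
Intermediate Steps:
y(S, Z) = Z²
W(X, v) = 6*v + X*v (W(X, v) = X*v + 6*v = 6*v + X*v)
R(L, G) = -2*L + G*(-18 - 3*G) (R(L, G) = -2*L + (-3*(6 + G))*G = -2*L + (-18 - 3*G)*G = -2*L + G*(-18 - 3*G))
(y(-1, 0) + (6 + R(-3, -2)))² = (0² + (6 + (-2*(-3) - 3*(-2)*(6 - 2))))² = (0 + (6 + (6 - 3*(-2)*4)))² = (0 + (6 + (6 + 24)))² = (0 + (6 + 30))² = (0 + 36)² = 36² = 1296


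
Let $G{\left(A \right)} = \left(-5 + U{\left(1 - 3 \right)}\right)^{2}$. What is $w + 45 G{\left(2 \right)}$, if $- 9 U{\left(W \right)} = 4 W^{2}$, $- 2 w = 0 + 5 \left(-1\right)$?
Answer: $\frac{37255}{18} \approx 2069.7$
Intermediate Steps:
$w = \frac{5}{2}$ ($w = - \frac{0 + 5 \left(-1\right)}{2} = - \frac{0 - 5}{2} = \left(- \frac{1}{2}\right) \left(-5\right) = \frac{5}{2} \approx 2.5$)
$U{\left(W \right)} = - \frac{4 W^{2}}{9}$
$G{\left(A \right)} = \frac{3721}{81}$ ($G{\left(A \right)} = \left(-5 - \frac{4 \left(1 - 3\right)^{2}}{9}\right)^{2} = \left(-5 - \frac{4 \left(-2\right)^{2}}{9}\right)^{2} = \left(-5 - \frac{16}{9}\right)^{2} = \left(- \frac{61}{9}\right)^{2} = \frac{3721}{81}$)
$w + 45 G{\left(2 \right)} = \frac{5}{2} + 45 \cdot \frac{3721}{81} = \frac{5}{2} + \frac{18605}{9} = \frac{37255}{18}$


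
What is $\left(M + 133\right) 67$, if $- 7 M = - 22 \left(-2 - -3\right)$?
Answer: $\frac{63851}{7} \approx 9121.6$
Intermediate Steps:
$M = \frac{22}{7}$ ($M = - \frac{\left(-22\right) \left(-2 - -3\right)}{7} = - \frac{\left(-22\right) \left(-2 + 3\right)}{7} = - \frac{\left(-22\right) 1}{7} = \left(- \frac{1}{7}\right) \left(-22\right) = \frac{22}{7} \approx 3.1429$)
$\left(M + 133\right) 67 = \left(\frac{22}{7} + 133\right) 67 = \frac{953}{7} \cdot 67 = \frac{63851}{7}$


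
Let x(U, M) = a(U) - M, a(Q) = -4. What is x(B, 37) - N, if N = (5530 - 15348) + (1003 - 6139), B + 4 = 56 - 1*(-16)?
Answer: 14913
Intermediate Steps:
B = 68 (B = -4 + (56 - 1*(-16)) = -4 + (56 + 16) = -4 + 72 = 68)
x(U, M) = -4 - M
N = -14954 (N = -9818 - 5136 = -14954)
x(B, 37) - N = (-4 - 1*37) - 1*(-14954) = (-4 - 37) + 14954 = -41 + 14954 = 14913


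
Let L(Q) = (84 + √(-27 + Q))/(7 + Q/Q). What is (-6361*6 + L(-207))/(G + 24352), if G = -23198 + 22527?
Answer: -76311/47362 + 3*I*√26/189448 ≈ -1.6112 + 8.0745e-5*I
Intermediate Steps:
G = -671
L(Q) = 21/2 + √(-27 + Q)/8 (L(Q) = (84 + √(-27 + Q))/(7 + 1) = (84 + √(-27 + Q))/8 = (84 + √(-27 + Q))*(⅛) = 21/2 + √(-27 + Q)/8)
(-6361*6 + L(-207))/(G + 24352) = (-6361*6 + (21/2 + √(-27 - 207)/8))/(-671 + 24352) = (-38166 + (21/2 + √(-234)/8))/23681 = (-38166 + (21/2 + (3*I*√26)/8))*(1/23681) = (-38166 + (21/2 + 3*I*√26/8))*(1/23681) = (-76311/2 + 3*I*√26/8)*(1/23681) = -76311/47362 + 3*I*√26/189448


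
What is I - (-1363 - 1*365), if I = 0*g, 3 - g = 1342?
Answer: 1728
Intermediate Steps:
g = -1339 (g = 3 - 1*1342 = 3 - 1342 = -1339)
I = 0 (I = 0*(-1339) = 0)
I - (-1363 - 1*365) = 0 - (-1363 - 1*365) = 0 - (-1363 - 365) = 0 - 1*(-1728) = 0 + 1728 = 1728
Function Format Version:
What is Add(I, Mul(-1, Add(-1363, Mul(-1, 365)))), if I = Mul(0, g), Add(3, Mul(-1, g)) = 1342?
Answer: 1728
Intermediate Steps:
g = -1339 (g = Add(3, Mul(-1, 1342)) = Add(3, -1342) = -1339)
I = 0 (I = Mul(0, -1339) = 0)
Add(I, Mul(-1, Add(-1363, Mul(-1, 365)))) = Add(0, Mul(-1, Add(-1363, Mul(-1, 365)))) = Add(0, Mul(-1, Add(-1363, -365))) = Add(0, Mul(-1, -1728)) = Add(0, 1728) = 1728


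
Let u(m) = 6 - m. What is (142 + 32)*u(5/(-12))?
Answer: 2233/2 ≈ 1116.5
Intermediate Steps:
(142 + 32)*u(5/(-12)) = (142 + 32)*(6 - 5/(-12)) = 174*(6 - 5*(-1)/12) = 174*(6 - 1*(-5/12)) = 174*(6 + 5/12) = 174*(77/12) = 2233/2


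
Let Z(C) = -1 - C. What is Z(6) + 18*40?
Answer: 713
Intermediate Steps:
Z(6) + 18*40 = (-1 - 1*6) + 18*40 = (-1 - 6) + 720 = -7 + 720 = 713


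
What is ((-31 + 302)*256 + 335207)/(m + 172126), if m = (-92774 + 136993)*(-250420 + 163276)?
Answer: -404583/3853248410 ≈ -0.00010500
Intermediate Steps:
m = -3853420536 (m = 44219*(-87144) = -3853420536)
((-31 + 302)*256 + 335207)/(m + 172126) = ((-31 + 302)*256 + 335207)/(-3853420536 + 172126) = (271*256 + 335207)/(-3853248410) = (69376 + 335207)*(-1/3853248410) = 404583*(-1/3853248410) = -404583/3853248410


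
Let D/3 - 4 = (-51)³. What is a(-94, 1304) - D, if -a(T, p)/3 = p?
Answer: 394029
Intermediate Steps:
a(T, p) = -3*p
D = -397941 (D = 12 + 3*(-51)³ = 12 + 3*(-132651) = 12 - 397953 = -397941)
a(-94, 1304) - D = -3*1304 - 1*(-397941) = -3912 + 397941 = 394029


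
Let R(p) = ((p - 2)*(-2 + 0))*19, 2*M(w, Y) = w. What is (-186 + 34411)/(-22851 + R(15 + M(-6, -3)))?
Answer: -34225/23231 ≈ -1.4732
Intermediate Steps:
M(w, Y) = w/2
R(p) = 76 - 38*p (R(p) = ((-2 + p)*(-2))*19 = (4 - 2*p)*19 = 76 - 38*p)
(-186 + 34411)/(-22851 + R(15 + M(-6, -3))) = (-186 + 34411)/(-22851 + (76 - 38*(15 + (½)*(-6)))) = 34225/(-22851 + (76 - 38*(15 - 3))) = 34225/(-22851 + (76 - 38*12)) = 34225/(-22851 + (76 - 456)) = 34225/(-22851 - 380) = 34225/(-23231) = 34225*(-1/23231) = -34225/23231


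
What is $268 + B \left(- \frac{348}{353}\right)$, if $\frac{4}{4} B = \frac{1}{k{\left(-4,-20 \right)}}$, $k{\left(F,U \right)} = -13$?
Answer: $\frac{1230200}{4589} \approx 268.08$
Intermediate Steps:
$B = - \frac{1}{13}$ ($B = \frac{1}{-13} = - \frac{1}{13} \approx -0.076923$)
$268 + B \left(- \frac{348}{353}\right) = 268 - \frac{\left(-348\right) \frac{1}{353}}{13} = 268 - - \frac{348}{4589} = 268 + \frac{348}{4589} = \frac{1230200}{4589}$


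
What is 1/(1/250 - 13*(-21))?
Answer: 250/68251 ≈ 0.0036630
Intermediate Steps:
1/(1/250 - 13*(-21)) = 1/(1/250 + 273) = 1/(68251/250) = 250/68251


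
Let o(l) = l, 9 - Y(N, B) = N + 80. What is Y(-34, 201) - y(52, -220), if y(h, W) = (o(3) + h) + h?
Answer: -144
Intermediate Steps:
Y(N, B) = -71 - N (Y(N, B) = 9 - (N + 80) = 9 - (80 + N) = 9 + (-80 - N) = -71 - N)
y(h, W) = 3 + 2*h (y(h, W) = (3 + h) + h = 3 + 2*h)
Y(-34, 201) - y(52, -220) = (-71 - 1*(-34)) - (3 + 2*52) = (-71 + 34) - (3 + 104) = -37 - 1*107 = -37 - 107 = -144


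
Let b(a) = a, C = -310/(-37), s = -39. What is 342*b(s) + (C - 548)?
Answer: -513472/37 ≈ -13878.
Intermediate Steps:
C = 310/37 (C = -310*(-1/37) = 310/37 ≈ 8.3784)
342*b(s) + (C - 548) = 342*(-39) + (310/37 - 548) = -13338 - 19966/37 = -513472/37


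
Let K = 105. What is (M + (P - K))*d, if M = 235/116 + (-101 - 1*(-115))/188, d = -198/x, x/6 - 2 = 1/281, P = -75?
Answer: 8993966157/3069476 ≈ 2930.1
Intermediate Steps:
x = 3378/281 (x = 12 + 6/281 = 3378/281 ≈ 12.021)
d = -9273/563 (d = -198/3378/281 = -198*281/3378 = -9273/563 ≈ -16.471)
M = 11451/5452 (M = 235*(1/116) + (-101 + 115)*(1/188) = 235/116 + 14*(1/188) = 235/116 + 7/94 = 11451/5452 ≈ 2.1003)
(M + (P - K))*d = (11451/5452 + (-75 - 1*105))*(-9273/563) = (11451/5452 + (-75 - 105))*(-9273/563) = (11451/5452 - 180)*(-9273/563) = -969909/5452*(-9273/563) = 8993966157/3069476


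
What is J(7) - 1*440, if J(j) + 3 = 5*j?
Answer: -408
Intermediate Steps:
J(j) = -3 + 5*j
J(7) - 1*440 = (-3 + 5*7) - 1*440 = (-3 + 35) - 440 = 32 - 440 = -408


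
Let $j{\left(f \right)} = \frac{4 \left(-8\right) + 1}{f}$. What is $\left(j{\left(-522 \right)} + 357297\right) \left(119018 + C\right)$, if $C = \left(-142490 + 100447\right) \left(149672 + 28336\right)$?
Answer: $- \frac{697904921796285095}{261} \approx -2.674 \cdot 10^{15}$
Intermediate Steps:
$C = -7483990344$ ($C = \left(-42043\right) 178008 = -7483990344$)
$j{\left(f \right)} = - \frac{31}{f}$ ($j{\left(f \right)} = \frac{-32 + 1}{f} = - \frac{31}{f}$)
$\left(j{\left(-522 \right)} + 357297\right) \left(119018 + C\right) = \left(- \frac{31}{-522} + 357297\right) \left(119018 - 7483990344\right) = \left(\left(-31\right) \left(- \frac{1}{522}\right) + 357297\right) \left(-7483871326\right) = \left(\frac{31}{522} + 357297\right) \left(-7483871326\right) = \frac{186509065}{522} \left(-7483871326\right) = - \frac{697904921796285095}{261}$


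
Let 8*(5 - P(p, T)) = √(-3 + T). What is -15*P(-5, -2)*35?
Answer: -2625 + 525*I*√5/8 ≈ -2625.0 + 146.74*I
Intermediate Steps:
P(p, T) = 5 - √(-3 + T)/8
-15*P(-5, -2)*35 = -15*(5 - √(-3 - 2)/8)*35 = -15*(5 - I*√5/8)*35 = (-75 + 15*I*√5/8)*35 = -2625 + 525*I*√5/8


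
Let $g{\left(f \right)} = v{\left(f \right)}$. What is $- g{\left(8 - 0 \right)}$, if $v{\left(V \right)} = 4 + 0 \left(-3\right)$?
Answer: $-4$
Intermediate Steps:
$v{\left(V \right)} = 4$ ($v{\left(V \right)} = 4 + 0 = 4$)
$g{\left(f \right)} = 4$
$- g{\left(8 - 0 \right)} = \left(-1\right) 4 = -4$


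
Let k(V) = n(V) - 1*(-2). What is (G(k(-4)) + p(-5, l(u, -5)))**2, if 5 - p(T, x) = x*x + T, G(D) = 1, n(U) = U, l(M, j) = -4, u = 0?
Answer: 25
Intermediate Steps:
k(V) = 2 + V (k(V) = V - 1*(-2) = V + 2 = 2 + V)
p(T, x) = 5 - T - x**2 (p(T, x) = 5 - (x*x + T) = 5 - (x**2 + T) = 5 - (T + x**2) = 5 + (-T - x**2) = 5 - T - x**2)
(G(k(-4)) + p(-5, l(u, -5)))**2 = (1 + (5 - 1*(-5) - 1*(-4)**2))**2 = (1 + (5 + 5 - 1*16))**2 = (1 + (5 + 5 - 16))**2 = (1 - 6)**2 = (-5)**2 = 25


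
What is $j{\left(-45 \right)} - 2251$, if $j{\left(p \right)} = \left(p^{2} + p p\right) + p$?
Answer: $1754$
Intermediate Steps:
$j{\left(p \right)} = p + 2 p^{2}$ ($j{\left(p \right)} = \left(p^{2} + p^{2}\right) + p = 2 p^{2} + p = p + 2 p^{2}$)
$j{\left(-45 \right)} - 2251 = - 45 \left(1 + 2 \left(-45\right)\right) - 2251 = - 45 \left(1 - 90\right) - 2251 = \left(-45\right) \left(-89\right) - 2251 = 4005 - 2251 = 1754$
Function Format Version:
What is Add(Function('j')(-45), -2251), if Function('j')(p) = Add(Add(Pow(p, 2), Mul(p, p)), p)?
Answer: 1754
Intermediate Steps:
Function('j')(p) = Add(p, Mul(2, Pow(p, 2))) (Function('j')(p) = Add(Add(Pow(p, 2), Pow(p, 2)), p) = Add(Mul(2, Pow(p, 2)), p) = Add(p, Mul(2, Pow(p, 2))))
Add(Function('j')(-45), -2251) = Add(Mul(-45, Add(1, Mul(2, -45))), -2251) = Add(Mul(-45, Add(1, -90)), -2251) = Add(Mul(-45, -89), -2251) = Add(4005, -2251) = 1754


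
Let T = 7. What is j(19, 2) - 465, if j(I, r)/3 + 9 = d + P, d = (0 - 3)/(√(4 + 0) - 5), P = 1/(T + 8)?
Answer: -2444/5 ≈ -488.80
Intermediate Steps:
P = 1/15 (P = 1/(7 + 8) = 1/15 ≈ 0.066667)
d = 1 (d = -3/(√4 - 5) = -3/(2 - 5) = -3/(-3) = -3*(-⅓) = 1)
j(I, r) = -119/5 (j(I, r) = -27 + 3*(1 + 1/15) = -27 + 3*(16/15) = -27 + 16/5 = -119/5)
j(19, 2) - 465 = -119/5 - 465 = -2444/5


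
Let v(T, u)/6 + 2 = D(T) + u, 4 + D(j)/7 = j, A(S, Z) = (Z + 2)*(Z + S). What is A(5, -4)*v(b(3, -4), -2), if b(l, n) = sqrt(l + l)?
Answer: 384 - 84*sqrt(6) ≈ 178.24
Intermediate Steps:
A(S, Z) = (2 + Z)*(S + Z)
D(j) = -28 + 7*j
b(l, n) = sqrt(2)*sqrt(l) (b(l, n) = sqrt(2*l) = sqrt(2)*sqrt(l))
v(T, u) = -180 + 6*u + 42*T (v(T, u) = -12 + 6*((-28 + 7*T) + u) = -12 + 6*(-28 + u + 7*T) = -12 + (-168 + 6*u + 42*T) = -180 + 6*u + 42*T)
A(5, -4)*v(b(3, -4), -2) = ((-4)**2 + 2*5 + 2*(-4) + 5*(-4))*(-180 + 6*(-2) + 42*(sqrt(2)*sqrt(3))) = (16 + 10 - 8 - 20)*(-180 - 12 + 42*sqrt(6)) = -2*(-192 + 42*sqrt(6)) = 384 - 84*sqrt(6)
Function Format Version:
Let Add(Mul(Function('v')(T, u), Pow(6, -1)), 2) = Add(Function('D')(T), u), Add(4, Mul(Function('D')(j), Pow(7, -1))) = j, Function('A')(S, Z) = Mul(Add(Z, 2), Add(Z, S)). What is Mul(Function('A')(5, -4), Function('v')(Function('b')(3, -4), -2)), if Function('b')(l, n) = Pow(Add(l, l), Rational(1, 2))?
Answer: Add(384, Mul(-84, Pow(6, Rational(1, 2)))) ≈ 178.24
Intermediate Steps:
Function('A')(S, Z) = Mul(Add(2, Z), Add(S, Z))
Function('D')(j) = Add(-28, Mul(7, j))
Function('b')(l, n) = Mul(Pow(2, Rational(1, 2)), Pow(l, Rational(1, 2))) (Function('b')(l, n) = Pow(Mul(2, l), Rational(1, 2)) = Mul(Pow(2, Rational(1, 2)), Pow(l, Rational(1, 2))))
Function('v')(T, u) = Add(-180, Mul(6, u), Mul(42, T)) (Function('v')(T, u) = Add(-12, Mul(6, Add(Add(-28, Mul(7, T)), u))) = Add(-12, Mul(6, Add(-28, u, Mul(7, T)))) = Add(-12, Add(-168, Mul(6, u), Mul(42, T))) = Add(-180, Mul(6, u), Mul(42, T)))
Mul(Function('A')(5, -4), Function('v')(Function('b')(3, -4), -2)) = Mul(Add(Pow(-4, 2), Mul(2, 5), Mul(2, -4), Mul(5, -4)), Add(-180, Mul(6, -2), Mul(42, Mul(Pow(2, Rational(1, 2)), Pow(3, Rational(1, 2)))))) = Mul(Add(16, 10, -8, -20), Add(-180, -12, Mul(42, Pow(6, Rational(1, 2))))) = Mul(-2, Add(-192, Mul(42, Pow(6, Rational(1, 2))))) = Add(384, Mul(-84, Pow(6, Rational(1, 2))))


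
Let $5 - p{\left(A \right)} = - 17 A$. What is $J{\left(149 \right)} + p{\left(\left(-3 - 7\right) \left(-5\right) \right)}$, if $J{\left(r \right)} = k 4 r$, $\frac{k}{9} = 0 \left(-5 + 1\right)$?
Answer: $855$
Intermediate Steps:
$k = 0$ ($k = 9 \cdot 0 \left(-5 + 1\right) = 9 \cdot 0 \left(-4\right) = 9 \cdot 0 = 0$)
$p{\left(A \right)} = 5 + 17 A$ ($p{\left(A \right)} = 5 - - 17 A = 5 + 17 A$)
$J{\left(r \right)} = 0$ ($J{\left(r \right)} = 0 \cdot 4 r = 0 r = 0$)
$J{\left(149 \right)} + p{\left(\left(-3 - 7\right) \left(-5\right) \right)} = 0 + \left(5 + 17 \left(-3 - 7\right) \left(-5\right)\right) = 0 + \left(5 + 17 \left(\left(-10\right) \left(-5\right)\right)\right) = 0 + \left(5 + 17 \cdot 50\right) = 0 + \left(5 + 850\right) = 0 + 855 = 855$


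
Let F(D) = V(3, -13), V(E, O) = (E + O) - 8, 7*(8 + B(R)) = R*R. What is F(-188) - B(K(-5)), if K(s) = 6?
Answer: -106/7 ≈ -15.143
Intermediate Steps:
B(R) = -8 + R²/7 (B(R) = -8 + (R*R)/7 = -8 + R²/7)
V(E, O) = -8 + E + O
F(D) = -18 (F(D) = -8 + 3 - 13 = -18)
F(-188) - B(K(-5)) = -18 - (-8 + (⅐)*6²) = -18 - (-8 + (⅐)*36) = -18 - (-8 + 36/7) = -18 - 1*(-20/7) = -18 + 20/7 = -106/7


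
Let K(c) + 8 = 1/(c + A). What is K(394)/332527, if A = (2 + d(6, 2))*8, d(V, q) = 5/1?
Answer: -3599/149637150 ≈ -2.4052e-5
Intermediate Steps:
d(V, q) = 5 (d(V, q) = 5*1 = 5)
A = 56 (A = (2 + 5)*8 = 7*8 = 56)
K(c) = -8 + 1/(56 + c) (K(c) = -8 + 1/(c + 56) = -8 + 1/(56 + c))
K(394)/332527 = ((-447 - 8*394)/(56 + 394))/332527 = ((-447 - 3152)/450)*(1/332527) = ((1/450)*(-3599))*(1/332527) = -3599/450*1/332527 = -3599/149637150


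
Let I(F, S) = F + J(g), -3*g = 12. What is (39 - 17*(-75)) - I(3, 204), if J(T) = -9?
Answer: 1320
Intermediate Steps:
g = -4 (g = -1/3*12 = -4)
I(F, S) = -9 + F (I(F, S) = F - 9 = -9 + F)
(39 - 17*(-75)) - I(3, 204) = (39 - 17*(-75)) - (-9 + 3) = (39 + 1275) - 1*(-6) = 1314 + 6 = 1320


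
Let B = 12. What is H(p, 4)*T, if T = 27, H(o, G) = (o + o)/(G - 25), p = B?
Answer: -216/7 ≈ -30.857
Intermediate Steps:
p = 12
H(o, G) = 2*o/(-25 + G) (H(o, G) = (2*o)/(-25 + G) = 2*o/(-25 + G))
H(p, 4)*T = (2*12/(-25 + 4))*27 = (2*12/(-21))*27 = (2*12*(-1/21))*27 = -8/7*27 = -216/7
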